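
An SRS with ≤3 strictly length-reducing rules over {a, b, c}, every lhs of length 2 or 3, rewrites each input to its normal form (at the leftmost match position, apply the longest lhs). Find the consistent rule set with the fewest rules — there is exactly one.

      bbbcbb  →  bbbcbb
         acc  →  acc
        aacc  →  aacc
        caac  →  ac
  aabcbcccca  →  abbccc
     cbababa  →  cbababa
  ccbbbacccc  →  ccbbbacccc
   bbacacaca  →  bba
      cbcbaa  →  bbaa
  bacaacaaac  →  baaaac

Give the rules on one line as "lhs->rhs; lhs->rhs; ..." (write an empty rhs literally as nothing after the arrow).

abc->b; ca->; cbc->b

  | bbbcbb
  | acc
  | aacc
  | caac => ac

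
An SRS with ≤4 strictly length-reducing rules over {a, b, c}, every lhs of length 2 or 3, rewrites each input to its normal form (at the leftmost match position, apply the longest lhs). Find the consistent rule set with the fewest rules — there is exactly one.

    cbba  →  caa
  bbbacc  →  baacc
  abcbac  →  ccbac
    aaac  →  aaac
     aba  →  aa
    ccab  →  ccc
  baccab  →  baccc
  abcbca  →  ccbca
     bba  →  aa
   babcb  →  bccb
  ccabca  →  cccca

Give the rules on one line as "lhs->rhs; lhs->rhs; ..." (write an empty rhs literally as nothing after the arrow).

ab->c; aba->aa; bba->aa

  | cbba => caa
  | bbbacc => baacc
  | abcbac => ccbac
  | aaac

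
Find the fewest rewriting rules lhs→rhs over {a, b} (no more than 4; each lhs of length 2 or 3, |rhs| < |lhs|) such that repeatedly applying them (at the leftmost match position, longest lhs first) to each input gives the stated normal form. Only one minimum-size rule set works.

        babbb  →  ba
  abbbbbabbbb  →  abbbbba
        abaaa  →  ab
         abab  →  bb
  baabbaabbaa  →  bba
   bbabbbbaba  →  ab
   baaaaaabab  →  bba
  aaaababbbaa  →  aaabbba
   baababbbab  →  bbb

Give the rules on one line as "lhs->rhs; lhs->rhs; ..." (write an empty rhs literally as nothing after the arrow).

aba->b; baa->ab; bab->ba

  | babbb => babb => bab => ba
  | abbbbbabbbb => abbbbbabbb => abbbbbabb => abbbbbab => abbbbba
  | abaaa => baa => ab
  | abab => bb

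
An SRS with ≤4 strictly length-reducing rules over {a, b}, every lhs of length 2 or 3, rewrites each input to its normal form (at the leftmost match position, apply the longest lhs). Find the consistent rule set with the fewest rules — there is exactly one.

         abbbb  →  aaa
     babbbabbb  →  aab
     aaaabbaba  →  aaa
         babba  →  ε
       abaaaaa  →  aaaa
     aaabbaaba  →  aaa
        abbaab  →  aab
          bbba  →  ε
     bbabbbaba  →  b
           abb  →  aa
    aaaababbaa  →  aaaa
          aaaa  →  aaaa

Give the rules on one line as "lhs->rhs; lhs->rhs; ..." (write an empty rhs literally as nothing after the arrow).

aba->; ba->b; bb->a; bba->

  | abbbb => aabb => aaa
  | babbbabbb => bbbbabbb => abbabbb => abbb => aab
  | aaaabbaba => aaaaba => aaa
  | babba => bbba => aba => ε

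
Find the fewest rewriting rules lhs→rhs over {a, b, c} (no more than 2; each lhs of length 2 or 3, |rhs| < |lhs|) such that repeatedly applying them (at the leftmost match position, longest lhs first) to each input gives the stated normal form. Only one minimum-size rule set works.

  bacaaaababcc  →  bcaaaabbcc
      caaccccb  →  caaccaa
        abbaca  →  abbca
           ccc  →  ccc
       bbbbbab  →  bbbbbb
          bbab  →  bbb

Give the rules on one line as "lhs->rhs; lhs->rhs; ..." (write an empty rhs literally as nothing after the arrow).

  | bacaaaababcc => bcaaaababcc => bcaaaabbcc
  | caaccccb => caaccaa
  | abbaca => abbca
  | ccc

ba->b; ccb->aa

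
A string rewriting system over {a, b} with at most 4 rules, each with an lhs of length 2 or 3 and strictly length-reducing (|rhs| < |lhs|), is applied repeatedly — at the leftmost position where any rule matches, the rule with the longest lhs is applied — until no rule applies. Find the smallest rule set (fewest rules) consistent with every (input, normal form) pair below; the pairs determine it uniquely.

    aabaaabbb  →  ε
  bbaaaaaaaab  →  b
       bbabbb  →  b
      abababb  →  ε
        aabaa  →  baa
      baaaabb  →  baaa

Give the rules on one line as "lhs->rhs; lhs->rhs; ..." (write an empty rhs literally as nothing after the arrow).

  | aabaaabbb => abaaabbb => baaabbb => baab => bab => bb => ε
  | bbaaaaaaaab => aaaaaaaab => aaaaaaab => aaaaaab => aaaaab => aaaab => aaab => aab => ab => b
  | bbabbb => abbb => b
  | abababb => bababb => bbabb => abb => ε

ab->b; abb->; bb->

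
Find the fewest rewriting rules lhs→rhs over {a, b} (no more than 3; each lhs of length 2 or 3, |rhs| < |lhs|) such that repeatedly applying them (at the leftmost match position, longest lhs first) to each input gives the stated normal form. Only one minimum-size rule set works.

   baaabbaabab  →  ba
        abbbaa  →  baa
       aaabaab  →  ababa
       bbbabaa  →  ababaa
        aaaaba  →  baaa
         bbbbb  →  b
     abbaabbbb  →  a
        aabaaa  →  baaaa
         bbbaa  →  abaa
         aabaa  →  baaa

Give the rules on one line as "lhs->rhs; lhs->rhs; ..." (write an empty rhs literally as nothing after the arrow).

  | baaabbaabab => bababaabab => bababbaab => babaab => babba => ba
  | abbbaa => baa
  | aaabaab => abaaab => ababa
  | bbbabaa => ababaa

aab->ba; abb->; bb->a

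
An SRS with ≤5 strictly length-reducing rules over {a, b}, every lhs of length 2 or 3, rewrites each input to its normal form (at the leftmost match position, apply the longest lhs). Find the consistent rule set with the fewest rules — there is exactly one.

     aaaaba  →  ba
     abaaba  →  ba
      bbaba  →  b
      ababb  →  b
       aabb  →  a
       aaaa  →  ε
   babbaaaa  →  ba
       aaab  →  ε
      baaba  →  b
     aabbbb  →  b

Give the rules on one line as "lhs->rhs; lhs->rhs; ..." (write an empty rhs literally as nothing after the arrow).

  | aaaaba => aaba => ba
  | abaaba => aaba => ba
  | bbaba => bba => b
  | ababb => abb => b

aa->; ab->; bb->a; bba->b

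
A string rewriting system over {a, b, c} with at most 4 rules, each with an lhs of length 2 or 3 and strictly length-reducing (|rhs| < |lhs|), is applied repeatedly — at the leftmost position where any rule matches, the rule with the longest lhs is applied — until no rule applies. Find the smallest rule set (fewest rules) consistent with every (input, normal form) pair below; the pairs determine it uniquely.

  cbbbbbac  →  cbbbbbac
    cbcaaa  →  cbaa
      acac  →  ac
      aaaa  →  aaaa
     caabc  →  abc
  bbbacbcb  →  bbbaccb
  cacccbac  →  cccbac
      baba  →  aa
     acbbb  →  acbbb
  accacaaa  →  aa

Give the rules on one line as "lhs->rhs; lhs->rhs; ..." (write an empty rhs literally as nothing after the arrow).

bab->a; bcb->cb; ca->

  | cbbbbbac
  | cbcaaa => cbaa
  | acac => ac
  | aaaa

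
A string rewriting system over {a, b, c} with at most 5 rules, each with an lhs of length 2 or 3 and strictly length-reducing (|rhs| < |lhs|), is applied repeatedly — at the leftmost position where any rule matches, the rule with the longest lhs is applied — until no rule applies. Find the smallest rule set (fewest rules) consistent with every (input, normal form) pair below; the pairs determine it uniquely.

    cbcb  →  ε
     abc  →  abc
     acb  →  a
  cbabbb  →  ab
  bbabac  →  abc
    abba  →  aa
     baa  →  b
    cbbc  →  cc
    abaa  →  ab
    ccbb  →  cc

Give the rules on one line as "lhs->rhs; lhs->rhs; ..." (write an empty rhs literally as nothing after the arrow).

  | cbcb => cb => ε
  | abc
  | acb => a
  | cbabbb => abbb => ab

ba->b; bb->; cb->; cbb->c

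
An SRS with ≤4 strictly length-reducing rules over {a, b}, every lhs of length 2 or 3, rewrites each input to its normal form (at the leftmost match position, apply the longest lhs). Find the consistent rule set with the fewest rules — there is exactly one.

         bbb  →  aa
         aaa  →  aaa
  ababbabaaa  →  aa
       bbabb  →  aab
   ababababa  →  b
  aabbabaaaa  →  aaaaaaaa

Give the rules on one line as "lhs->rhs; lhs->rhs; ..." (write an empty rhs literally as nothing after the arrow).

  | bbb => aa
  | aaa
  | ababbabaaa => babbabaaa => bbbabaaa => aaabaaa => aabaaa => abaaa => baaa => aa
  | bbabb => bbbb => aab

aba->ba; ba->b; baa->a; bbb->aa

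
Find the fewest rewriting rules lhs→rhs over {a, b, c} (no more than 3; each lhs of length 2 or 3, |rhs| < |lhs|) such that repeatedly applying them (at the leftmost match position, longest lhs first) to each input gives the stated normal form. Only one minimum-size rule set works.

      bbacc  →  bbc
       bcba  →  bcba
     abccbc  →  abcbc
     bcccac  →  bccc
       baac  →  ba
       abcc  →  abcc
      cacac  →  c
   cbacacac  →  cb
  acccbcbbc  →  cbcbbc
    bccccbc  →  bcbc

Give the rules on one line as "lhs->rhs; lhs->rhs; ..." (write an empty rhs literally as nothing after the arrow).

ac->; ccb->cb

  | bbacc => bbc
  | bcba
  | abccbc => abcbc
  | bcccac => bccc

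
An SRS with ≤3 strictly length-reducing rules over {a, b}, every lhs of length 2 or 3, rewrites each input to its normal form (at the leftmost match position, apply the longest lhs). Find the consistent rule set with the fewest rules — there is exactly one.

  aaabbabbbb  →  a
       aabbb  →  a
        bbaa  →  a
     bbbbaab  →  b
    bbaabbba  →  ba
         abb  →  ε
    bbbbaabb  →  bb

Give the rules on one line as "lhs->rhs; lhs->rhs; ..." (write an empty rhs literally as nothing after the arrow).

  | aaabbabbbb => aaabbbb => aabb => a
  | aabbb => ab => a
  | bbaa => a
  | bbbbaab => bbab => b

ab->a; abb->; bba->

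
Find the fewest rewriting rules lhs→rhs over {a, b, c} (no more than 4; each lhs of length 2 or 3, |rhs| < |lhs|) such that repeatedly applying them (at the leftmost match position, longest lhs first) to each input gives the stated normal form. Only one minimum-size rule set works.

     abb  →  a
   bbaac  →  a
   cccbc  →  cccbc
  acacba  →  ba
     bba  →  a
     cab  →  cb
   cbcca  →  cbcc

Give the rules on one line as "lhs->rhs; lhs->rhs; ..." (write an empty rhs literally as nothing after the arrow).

  | abb => a
  | bbaac => aac => a
  | cccbc
  | acacba => acba => ba

ac->; bb->; ca->c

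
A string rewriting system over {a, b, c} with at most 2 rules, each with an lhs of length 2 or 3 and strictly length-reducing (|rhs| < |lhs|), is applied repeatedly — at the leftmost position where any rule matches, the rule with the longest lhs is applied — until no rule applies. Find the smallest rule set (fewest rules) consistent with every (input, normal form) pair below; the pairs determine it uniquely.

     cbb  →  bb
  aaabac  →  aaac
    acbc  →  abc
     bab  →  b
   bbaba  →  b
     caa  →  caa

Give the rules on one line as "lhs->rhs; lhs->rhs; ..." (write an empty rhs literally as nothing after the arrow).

  | cbb => bb
  | aaabac => aaac
  | acbc => abc
  | bab => b

ba->; cb->b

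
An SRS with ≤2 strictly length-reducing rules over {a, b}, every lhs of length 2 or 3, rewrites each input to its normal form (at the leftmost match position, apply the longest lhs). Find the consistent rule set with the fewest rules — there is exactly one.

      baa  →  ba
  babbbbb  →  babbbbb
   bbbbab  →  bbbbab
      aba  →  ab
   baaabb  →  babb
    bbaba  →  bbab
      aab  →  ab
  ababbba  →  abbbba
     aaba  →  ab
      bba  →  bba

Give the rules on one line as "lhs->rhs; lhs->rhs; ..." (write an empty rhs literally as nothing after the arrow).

  | baa => ba
  | babbbbb
  | bbbbab
  | aba => ab

aa->a; aba->ab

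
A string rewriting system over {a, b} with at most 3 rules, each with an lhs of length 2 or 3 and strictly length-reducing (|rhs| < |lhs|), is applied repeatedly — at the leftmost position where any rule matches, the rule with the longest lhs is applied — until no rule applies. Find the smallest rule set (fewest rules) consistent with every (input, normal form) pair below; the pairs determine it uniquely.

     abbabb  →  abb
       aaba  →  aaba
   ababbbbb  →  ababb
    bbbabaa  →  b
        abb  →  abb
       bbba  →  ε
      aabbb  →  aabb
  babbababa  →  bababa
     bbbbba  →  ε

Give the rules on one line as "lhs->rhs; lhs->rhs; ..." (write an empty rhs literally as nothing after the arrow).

  | abbabb => abb
  | aaba
  | ababbbbb => ababbbb => ababbb => ababb
  | bbbabaa => bbabaa => baa => b

baa->b; bba->; bbb->bb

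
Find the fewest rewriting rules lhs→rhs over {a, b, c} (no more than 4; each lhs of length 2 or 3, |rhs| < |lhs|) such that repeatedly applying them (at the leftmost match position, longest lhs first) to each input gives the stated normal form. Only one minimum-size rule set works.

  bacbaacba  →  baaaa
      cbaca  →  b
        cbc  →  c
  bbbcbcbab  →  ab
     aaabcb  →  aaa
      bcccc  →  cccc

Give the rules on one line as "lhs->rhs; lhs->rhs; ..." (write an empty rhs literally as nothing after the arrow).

aca->b; bc->c; cb->

  | bacbaacba => baaacba => baaaa
  | cbaca => aca => b
  | cbc => c
  | bbbcbcbab => bbcbcbab => bcbcbab => cbcbab => cbab => ab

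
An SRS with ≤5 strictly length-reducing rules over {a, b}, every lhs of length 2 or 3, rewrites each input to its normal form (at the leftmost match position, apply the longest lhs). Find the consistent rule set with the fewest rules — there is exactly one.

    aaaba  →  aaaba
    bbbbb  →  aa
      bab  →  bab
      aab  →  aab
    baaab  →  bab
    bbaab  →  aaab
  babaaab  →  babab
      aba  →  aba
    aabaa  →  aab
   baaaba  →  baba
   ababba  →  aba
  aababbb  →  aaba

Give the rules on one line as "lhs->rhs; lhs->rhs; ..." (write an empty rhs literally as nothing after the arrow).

baa->b; bb->; bba->aa; bbb->aa

  | aaaba
  | bbbbb => aabb => aa
  | bab
  | aab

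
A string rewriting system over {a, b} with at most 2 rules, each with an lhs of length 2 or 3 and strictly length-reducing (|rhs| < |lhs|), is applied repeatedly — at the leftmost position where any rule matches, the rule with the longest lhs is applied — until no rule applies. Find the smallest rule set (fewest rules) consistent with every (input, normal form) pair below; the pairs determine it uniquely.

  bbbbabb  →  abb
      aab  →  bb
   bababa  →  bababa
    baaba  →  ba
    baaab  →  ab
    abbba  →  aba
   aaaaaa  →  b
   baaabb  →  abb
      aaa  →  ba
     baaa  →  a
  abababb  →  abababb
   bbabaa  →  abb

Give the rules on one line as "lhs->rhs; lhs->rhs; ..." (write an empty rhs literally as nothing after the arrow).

aa->b; bba->a

  | bbbbabb => bbabb => abb
  | aab => bb
  | bababa
  | baaba => bbba => ba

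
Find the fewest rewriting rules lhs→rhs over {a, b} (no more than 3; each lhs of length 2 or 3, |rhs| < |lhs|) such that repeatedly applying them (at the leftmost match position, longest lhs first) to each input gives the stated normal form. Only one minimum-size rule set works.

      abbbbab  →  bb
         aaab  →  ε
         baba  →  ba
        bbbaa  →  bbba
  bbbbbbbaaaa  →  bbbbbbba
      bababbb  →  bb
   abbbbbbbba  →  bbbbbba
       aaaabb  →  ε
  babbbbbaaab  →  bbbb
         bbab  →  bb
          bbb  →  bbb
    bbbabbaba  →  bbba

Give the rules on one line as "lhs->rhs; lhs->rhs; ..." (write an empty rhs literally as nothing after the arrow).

  | abbbbab => bbab => bb
  | aaab => aab => ab => ε
  | baba => ba
  | bbbaa => bbba

aa->a; ab->; abb->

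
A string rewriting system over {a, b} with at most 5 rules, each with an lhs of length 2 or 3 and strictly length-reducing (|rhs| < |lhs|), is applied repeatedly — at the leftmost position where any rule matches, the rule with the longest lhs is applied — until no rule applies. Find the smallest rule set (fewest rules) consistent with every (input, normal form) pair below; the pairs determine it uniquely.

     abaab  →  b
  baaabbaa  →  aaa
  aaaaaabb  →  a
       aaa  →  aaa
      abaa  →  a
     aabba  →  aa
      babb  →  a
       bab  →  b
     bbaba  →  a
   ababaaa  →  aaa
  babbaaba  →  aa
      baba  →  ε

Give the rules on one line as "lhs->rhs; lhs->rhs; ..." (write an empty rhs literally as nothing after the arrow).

ab->b; aba->; ba->a; bb->a

  | abaab => ab => b
  | baaabbaa => aaabbaa => aabbaa => abbaa => bbaa => aaa
  | aaaaaabb => aaaaabb => aaaabb => aaabb => aabb => abb => bb => a
  | aaa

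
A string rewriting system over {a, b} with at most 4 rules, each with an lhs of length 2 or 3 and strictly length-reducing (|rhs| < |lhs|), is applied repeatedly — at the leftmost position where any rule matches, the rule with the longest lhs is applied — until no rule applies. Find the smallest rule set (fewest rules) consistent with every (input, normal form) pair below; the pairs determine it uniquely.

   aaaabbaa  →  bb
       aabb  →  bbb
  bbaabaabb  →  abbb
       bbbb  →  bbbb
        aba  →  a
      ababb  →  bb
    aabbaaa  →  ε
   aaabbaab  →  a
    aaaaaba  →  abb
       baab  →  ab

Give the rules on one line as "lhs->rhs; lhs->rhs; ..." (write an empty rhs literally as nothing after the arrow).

  | aaaabbaa => aabbbaa => bbbbaa => bbba => bb
  | aabb => bbb
  | bbaabaabb => babaabb => aaabb => abbb
  | bbbb

aab->bb; ba->; bab->a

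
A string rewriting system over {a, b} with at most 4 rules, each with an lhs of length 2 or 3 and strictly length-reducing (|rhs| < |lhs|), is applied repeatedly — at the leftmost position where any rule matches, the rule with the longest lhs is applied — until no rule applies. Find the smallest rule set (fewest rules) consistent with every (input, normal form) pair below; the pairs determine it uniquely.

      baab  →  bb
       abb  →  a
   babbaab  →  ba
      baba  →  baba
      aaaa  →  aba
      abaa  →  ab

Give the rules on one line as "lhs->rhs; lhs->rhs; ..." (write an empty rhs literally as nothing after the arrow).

aa->; aaa->ab; abb->a

  | baab => bb
  | abb => a
  | babbaab => baaab => babb => ba
  | baba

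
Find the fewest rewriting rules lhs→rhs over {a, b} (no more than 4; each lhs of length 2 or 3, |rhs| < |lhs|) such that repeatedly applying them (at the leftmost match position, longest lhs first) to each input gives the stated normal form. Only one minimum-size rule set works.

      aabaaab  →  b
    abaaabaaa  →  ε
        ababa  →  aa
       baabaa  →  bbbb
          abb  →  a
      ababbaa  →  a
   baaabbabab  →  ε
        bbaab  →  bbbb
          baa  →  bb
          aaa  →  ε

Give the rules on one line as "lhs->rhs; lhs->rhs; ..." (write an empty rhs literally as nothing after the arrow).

  | aabaaab => aabbab => aaab => b
  | abaaabaaa => abbabaaa => aabaaa => aabba => aaa => ε
  | ababa => aa
  | baabaa => bbbaa => bbbb

aaa->; abb->a; baa->bb; bab->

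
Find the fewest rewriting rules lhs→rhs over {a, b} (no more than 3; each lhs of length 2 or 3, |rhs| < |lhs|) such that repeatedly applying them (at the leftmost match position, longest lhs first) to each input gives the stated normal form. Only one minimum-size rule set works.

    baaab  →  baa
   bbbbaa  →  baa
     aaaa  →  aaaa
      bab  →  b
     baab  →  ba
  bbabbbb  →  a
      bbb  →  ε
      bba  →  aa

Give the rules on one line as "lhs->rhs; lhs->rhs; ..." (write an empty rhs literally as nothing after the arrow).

  | baaab => baa
  | bbbbaa => abbaa => baa
  | aaaa
  | bab => b

ab->; bb->a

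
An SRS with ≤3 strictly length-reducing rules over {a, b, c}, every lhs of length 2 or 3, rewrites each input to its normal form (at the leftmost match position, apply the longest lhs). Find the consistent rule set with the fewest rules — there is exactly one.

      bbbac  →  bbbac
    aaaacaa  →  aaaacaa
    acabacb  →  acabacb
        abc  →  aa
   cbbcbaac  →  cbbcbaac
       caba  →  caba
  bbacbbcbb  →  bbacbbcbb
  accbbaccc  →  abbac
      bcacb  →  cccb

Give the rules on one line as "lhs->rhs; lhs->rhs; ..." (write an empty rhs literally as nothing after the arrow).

abc->aa; acc->a; bca->cc

  | bbbac
  | aaaacaa
  | acabacb
  | abc => aa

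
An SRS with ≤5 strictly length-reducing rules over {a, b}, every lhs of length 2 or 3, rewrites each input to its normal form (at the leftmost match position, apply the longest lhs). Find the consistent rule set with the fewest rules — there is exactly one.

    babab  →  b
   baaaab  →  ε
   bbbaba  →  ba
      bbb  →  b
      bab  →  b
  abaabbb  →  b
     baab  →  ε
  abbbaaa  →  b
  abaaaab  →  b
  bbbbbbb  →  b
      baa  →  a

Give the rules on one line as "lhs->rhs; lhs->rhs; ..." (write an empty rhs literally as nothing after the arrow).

aaa->b; ab->; baa->a; bb->

  | babab => bab => b
  | baaaab => aaab => bb => ε
  | bbbaba => baba => ba
  | bbb => b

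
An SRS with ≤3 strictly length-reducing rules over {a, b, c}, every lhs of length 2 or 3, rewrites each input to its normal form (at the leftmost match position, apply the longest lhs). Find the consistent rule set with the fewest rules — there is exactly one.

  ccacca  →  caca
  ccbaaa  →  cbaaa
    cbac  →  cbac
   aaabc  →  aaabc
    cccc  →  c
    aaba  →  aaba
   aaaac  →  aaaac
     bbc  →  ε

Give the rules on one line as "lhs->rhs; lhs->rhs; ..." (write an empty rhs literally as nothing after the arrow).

bbc->; cc->c

  | ccacca => cacca => caca
  | ccbaaa => cbaaa
  | cbac
  | aaabc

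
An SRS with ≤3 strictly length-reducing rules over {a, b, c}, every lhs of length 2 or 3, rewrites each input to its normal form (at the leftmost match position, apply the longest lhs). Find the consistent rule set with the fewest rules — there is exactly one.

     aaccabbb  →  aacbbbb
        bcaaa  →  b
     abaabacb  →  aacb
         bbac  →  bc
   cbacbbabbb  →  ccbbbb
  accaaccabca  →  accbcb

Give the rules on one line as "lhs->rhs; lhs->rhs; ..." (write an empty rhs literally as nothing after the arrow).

ba->; bca->cb; ca->b

  | aaccabbb => aacbbbb
  | bcaaa => cbaa => ca => b
  | abaabacb => aabacb => aacb
  | bbac => bc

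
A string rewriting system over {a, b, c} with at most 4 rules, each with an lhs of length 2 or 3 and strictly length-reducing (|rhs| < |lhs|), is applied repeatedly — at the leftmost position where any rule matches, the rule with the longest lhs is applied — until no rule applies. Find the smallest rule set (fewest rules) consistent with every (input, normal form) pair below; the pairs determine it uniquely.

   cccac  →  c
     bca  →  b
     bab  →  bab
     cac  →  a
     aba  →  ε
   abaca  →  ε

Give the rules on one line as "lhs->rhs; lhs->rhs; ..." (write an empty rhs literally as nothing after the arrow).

  | cccac => cca => c
  | bca => b
  | bab
  | cac => a

aba->; ca->; cac->a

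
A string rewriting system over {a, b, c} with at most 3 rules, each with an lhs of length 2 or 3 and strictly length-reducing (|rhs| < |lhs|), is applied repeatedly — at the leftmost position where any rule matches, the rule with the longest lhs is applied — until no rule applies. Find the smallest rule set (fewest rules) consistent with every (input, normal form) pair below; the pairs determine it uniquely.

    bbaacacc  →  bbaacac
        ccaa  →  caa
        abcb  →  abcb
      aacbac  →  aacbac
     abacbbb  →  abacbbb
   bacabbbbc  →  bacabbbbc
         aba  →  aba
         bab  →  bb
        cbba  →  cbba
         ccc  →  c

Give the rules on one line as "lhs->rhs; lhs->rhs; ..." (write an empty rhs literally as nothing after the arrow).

bab->bb; cc->c

  | bbaacacc => bbaacac
  | ccaa => caa
  | abcb
  | aacbac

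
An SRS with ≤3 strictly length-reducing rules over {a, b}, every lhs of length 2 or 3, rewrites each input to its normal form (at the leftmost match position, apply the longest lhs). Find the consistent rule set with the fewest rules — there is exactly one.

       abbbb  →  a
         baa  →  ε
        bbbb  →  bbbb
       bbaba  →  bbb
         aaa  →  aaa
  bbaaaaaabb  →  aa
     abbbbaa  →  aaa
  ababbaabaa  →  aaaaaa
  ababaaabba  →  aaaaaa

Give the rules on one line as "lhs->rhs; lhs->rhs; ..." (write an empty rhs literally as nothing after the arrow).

  | abbbb => abbb => abb => ab => a
  | baa => ε
  | bbbb
  | bbaba => bbba => bbb

ab->a; ba->b; baa->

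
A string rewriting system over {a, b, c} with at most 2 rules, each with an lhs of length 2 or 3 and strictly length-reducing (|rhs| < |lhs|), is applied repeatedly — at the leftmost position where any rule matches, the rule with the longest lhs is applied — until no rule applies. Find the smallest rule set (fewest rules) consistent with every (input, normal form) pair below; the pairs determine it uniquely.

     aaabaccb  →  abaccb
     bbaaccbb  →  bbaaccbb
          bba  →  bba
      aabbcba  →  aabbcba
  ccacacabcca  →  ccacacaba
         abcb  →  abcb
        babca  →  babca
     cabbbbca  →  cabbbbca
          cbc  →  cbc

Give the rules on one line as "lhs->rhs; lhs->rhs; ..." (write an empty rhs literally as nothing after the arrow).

  | aaabaccb => abaccb
  | bbaaccbb
  | bba
  | aabbcba

aaa->a; bcc->b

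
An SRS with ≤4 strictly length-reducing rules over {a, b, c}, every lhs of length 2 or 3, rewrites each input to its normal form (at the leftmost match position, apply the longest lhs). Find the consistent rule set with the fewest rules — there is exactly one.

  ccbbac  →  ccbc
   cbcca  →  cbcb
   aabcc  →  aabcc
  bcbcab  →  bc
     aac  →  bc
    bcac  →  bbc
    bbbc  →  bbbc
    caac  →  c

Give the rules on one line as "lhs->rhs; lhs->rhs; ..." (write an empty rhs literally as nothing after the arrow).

  | ccbbac => ccbc
  | cbcca => cbcb
  | aabcc
  | bcbcab => bcba => bc

aac->bc; ba->; ca->b; cab->a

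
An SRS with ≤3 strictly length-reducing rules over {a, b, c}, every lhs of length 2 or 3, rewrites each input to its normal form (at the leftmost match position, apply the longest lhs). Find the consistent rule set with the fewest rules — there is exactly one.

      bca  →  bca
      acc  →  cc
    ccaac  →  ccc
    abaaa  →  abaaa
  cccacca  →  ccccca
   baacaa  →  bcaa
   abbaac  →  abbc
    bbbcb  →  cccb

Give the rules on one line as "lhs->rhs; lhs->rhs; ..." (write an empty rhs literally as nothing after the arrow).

ac->c; bbb->cc

  | bca
  | acc => cc
  | ccaac => ccac => ccc
  | abaaa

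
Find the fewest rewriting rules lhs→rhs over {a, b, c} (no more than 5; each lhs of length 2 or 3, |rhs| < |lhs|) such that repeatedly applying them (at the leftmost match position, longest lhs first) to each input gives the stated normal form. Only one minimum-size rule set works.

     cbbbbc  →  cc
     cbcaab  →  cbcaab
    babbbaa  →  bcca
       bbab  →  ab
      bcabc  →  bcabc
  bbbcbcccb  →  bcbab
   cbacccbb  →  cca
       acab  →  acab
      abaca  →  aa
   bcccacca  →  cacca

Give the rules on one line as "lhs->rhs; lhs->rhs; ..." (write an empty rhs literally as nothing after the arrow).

aba->cc; baa->ca; bb->; ccc->a

  | cbbbbc => cbbc => cc
  | cbcaab
  | babbbaa => babaa => bcca
  | bbab => ab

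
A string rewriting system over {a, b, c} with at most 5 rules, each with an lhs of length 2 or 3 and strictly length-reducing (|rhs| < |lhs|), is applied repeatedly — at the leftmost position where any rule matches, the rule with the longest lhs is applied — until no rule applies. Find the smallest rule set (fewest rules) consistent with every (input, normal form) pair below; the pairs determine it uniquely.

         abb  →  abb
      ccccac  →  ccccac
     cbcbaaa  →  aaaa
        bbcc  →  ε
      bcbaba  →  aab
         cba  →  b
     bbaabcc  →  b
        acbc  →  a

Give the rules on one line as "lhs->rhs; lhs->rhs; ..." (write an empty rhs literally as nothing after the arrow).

ba->b; bc->; bcb->a; cb->b

  | abb
  | ccccac
  | cbcbaaa => bcbaaa => aaaa
  | bbcc => bc => ε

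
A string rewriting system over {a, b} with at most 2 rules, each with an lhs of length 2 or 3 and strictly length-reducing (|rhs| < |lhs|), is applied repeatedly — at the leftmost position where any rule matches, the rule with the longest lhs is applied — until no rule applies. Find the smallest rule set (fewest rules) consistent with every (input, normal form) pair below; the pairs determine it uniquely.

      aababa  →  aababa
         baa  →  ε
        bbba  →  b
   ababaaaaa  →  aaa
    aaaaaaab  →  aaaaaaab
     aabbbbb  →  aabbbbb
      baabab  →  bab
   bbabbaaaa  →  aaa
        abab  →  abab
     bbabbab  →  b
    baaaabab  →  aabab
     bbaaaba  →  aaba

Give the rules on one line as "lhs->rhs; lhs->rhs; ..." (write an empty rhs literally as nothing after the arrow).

baa->; bba->

  | aababa
  | baa => ε
  | bbba => b
  | ababaaaaa => abaaaa => aaa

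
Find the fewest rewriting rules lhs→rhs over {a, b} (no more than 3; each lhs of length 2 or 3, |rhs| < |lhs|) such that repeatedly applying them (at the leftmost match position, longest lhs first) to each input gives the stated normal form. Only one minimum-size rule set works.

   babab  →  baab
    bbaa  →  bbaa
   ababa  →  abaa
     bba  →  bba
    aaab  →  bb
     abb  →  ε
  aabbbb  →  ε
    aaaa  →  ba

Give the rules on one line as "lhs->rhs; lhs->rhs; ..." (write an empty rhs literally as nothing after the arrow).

  | babab => baab
  | bbaa
  | ababa => abaa
  | bba

aaa->b; abb->; bab->ba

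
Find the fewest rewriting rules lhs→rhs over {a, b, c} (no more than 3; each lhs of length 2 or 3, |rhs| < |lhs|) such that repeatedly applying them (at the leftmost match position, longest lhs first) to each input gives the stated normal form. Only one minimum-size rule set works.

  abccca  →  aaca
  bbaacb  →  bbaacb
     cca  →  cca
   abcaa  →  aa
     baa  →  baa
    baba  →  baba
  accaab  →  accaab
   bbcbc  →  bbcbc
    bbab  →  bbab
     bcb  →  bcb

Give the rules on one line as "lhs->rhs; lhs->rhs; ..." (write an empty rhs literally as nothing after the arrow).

  | abccca => aaca
  | bbaacb
  | cca
  | abcaa => aa

bca->; bcc->a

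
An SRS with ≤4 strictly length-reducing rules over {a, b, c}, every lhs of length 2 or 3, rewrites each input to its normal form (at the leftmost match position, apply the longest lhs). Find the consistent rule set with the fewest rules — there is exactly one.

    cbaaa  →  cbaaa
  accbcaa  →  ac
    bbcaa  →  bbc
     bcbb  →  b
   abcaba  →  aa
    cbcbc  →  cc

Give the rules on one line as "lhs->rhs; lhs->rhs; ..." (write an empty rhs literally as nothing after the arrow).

  | cbaaa
  | accbcaa => acaa => aca => ac
  | bbcaa => bbca => bbc
  | bcbb => b

bcb->; ca->c; ccb->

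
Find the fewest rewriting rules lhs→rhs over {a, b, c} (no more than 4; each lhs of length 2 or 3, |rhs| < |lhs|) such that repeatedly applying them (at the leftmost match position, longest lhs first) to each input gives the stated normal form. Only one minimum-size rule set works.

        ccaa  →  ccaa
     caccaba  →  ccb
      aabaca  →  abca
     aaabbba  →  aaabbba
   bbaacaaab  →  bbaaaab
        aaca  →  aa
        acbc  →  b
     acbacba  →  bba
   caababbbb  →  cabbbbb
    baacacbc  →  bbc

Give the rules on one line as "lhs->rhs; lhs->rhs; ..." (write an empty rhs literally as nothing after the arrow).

aba->b; ac->; acb->ba

  | ccaa
  | caccaba => ccaba => ccb
  | aabaca => abca
  | aaabbba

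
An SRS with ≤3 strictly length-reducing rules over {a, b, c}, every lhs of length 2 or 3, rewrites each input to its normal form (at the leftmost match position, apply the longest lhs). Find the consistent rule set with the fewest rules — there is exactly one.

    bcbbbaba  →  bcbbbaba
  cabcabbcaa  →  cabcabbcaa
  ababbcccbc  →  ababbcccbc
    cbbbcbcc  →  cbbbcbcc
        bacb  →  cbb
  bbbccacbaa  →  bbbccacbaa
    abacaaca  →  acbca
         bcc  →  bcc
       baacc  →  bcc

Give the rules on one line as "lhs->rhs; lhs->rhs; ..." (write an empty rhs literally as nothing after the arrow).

aac->c; bac->cb

  | bcbbbaba
  | cabcabbcaa
  | ababbcccbc
  | cbbbcbcc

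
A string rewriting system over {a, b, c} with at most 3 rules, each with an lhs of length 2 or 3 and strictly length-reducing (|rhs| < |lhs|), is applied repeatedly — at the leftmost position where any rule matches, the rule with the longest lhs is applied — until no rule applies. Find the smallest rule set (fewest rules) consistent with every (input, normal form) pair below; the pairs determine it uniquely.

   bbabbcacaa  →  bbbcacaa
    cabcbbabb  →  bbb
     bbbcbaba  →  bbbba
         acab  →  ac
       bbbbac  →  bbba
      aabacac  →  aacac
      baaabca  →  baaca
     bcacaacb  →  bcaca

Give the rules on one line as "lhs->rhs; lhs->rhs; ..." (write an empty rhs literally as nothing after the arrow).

  | bbabbcacaa => bbbcacaa
  | cabcbbabb => ccbbabb => cbbabb => bbabb => bbb
  | bbbcbaba => bbbbaba => bbbba
  | acab => ac

ab->; bac->a; cb->b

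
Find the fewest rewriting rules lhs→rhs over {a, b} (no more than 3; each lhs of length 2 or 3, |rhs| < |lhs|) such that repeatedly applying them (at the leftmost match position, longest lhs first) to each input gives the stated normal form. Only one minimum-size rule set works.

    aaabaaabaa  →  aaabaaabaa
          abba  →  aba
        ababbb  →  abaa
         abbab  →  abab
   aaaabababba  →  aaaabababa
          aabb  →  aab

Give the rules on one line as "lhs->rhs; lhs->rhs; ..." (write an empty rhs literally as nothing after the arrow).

bb->b; bbb->a

  | aaabaaabaa
  | abba => aba
  | ababbb => abaa
  | abbab => abab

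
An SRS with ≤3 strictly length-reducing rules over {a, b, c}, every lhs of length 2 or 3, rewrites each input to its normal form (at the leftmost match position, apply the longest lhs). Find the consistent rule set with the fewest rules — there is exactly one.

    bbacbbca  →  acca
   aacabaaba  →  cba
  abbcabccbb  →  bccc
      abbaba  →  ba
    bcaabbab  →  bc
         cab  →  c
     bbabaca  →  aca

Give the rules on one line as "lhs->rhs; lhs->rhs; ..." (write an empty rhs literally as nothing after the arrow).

aa->; ab->; bb->

  | bbacbbca => acbbca => acca
  | aacabaaba => cabaaba => caaba => cba
  | abbcabccbb => bcabccbb => bcccbb => bccc
  | abbaba => baba => ba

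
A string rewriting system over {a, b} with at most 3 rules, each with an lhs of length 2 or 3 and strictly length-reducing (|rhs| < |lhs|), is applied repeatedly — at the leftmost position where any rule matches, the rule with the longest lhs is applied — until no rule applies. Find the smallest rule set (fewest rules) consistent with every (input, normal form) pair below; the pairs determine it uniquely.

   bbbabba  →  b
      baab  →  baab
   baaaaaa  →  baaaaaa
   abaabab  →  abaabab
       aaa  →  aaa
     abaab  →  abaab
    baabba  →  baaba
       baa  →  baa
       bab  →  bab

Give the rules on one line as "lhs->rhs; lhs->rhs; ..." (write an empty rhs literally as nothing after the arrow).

  | bbbabba => bbba => b
  | baab
  | baaaaaa
  | abaabab

abb->ab; bba->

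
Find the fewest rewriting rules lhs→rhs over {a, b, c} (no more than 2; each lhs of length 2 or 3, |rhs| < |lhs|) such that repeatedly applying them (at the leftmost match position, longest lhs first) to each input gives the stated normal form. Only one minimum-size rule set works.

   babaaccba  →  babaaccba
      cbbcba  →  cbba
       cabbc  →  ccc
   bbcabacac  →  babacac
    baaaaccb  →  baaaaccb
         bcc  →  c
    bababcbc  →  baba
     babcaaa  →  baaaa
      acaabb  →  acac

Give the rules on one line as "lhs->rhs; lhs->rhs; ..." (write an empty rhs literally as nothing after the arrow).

abb->c; bc->

  | babaaccba
  | cbbcba => cbba
  | cabbc => ccc
  | bbcabacac => babacac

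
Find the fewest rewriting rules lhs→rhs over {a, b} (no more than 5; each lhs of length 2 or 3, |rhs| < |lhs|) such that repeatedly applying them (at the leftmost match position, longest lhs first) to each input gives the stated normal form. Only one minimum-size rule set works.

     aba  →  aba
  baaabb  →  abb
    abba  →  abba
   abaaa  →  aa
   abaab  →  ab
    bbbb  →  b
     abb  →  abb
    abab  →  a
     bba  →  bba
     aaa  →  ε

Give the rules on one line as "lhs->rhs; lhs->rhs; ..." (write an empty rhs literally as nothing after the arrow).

  | aba
  | baaabb => abb
  | abba
  | abaaa => aa

aaa->; baa->; bab->; bbb->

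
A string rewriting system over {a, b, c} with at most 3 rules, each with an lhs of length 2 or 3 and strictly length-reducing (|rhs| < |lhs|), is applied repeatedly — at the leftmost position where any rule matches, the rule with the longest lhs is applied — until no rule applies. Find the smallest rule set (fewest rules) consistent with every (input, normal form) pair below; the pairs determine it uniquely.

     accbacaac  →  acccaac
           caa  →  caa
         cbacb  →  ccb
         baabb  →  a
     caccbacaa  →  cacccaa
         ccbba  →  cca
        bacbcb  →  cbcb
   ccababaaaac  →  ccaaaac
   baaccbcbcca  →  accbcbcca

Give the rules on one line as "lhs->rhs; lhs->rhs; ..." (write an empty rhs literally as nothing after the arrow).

  | accbacaac => acccaac
  | caa
  | cbacb => ccb
  | baabb => abb => a

ba->; bb->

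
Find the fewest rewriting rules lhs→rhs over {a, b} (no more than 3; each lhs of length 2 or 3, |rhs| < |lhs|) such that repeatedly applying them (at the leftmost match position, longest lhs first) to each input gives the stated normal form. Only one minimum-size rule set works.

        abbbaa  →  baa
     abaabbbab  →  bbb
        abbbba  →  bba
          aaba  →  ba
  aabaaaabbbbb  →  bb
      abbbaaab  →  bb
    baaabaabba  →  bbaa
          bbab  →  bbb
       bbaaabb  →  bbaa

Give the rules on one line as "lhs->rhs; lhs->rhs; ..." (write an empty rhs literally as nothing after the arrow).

ab->b; abb->

  | abbbaa => baa
  | abaabbbab => baabbbab => babab => bbab => bbb
  | abbbba => bba
  | aaba => aba => ba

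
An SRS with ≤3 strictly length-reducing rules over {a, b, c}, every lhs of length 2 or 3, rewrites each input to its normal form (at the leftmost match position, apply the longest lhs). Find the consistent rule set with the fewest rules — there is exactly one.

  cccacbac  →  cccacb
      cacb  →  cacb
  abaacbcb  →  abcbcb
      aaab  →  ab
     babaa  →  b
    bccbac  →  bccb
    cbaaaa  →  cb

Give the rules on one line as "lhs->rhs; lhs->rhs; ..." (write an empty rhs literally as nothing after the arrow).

aa->; bab->b; bac->b

  | cccacbac => cccacb
  | cacb
  | abaacbcb => abcbcb
  | aaab => ab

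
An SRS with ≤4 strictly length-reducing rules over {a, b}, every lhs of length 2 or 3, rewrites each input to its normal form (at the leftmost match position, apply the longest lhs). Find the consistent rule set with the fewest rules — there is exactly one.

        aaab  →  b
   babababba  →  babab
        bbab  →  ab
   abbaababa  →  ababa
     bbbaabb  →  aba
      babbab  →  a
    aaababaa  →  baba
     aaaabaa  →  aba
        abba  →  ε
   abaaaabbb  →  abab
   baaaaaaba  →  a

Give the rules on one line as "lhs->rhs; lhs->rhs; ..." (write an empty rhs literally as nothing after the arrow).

aa->a; aaa->; bb->a

  | aaab => b
  | babababba => bababaaa => babab
  | bbab => aab => ab
  | abbaababa => aaaababa => ababa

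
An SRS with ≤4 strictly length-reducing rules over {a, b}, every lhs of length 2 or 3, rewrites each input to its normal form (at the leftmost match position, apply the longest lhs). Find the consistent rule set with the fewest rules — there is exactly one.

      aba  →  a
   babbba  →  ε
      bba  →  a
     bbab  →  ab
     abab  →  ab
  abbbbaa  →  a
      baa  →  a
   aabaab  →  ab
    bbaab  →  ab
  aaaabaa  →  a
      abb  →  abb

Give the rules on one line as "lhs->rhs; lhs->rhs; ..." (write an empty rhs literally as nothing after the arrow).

  | aba => a
  | babbba => bbba => ba => ε
  | bba => a
  | bbab => ab

aa->a; ba->; bba->a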